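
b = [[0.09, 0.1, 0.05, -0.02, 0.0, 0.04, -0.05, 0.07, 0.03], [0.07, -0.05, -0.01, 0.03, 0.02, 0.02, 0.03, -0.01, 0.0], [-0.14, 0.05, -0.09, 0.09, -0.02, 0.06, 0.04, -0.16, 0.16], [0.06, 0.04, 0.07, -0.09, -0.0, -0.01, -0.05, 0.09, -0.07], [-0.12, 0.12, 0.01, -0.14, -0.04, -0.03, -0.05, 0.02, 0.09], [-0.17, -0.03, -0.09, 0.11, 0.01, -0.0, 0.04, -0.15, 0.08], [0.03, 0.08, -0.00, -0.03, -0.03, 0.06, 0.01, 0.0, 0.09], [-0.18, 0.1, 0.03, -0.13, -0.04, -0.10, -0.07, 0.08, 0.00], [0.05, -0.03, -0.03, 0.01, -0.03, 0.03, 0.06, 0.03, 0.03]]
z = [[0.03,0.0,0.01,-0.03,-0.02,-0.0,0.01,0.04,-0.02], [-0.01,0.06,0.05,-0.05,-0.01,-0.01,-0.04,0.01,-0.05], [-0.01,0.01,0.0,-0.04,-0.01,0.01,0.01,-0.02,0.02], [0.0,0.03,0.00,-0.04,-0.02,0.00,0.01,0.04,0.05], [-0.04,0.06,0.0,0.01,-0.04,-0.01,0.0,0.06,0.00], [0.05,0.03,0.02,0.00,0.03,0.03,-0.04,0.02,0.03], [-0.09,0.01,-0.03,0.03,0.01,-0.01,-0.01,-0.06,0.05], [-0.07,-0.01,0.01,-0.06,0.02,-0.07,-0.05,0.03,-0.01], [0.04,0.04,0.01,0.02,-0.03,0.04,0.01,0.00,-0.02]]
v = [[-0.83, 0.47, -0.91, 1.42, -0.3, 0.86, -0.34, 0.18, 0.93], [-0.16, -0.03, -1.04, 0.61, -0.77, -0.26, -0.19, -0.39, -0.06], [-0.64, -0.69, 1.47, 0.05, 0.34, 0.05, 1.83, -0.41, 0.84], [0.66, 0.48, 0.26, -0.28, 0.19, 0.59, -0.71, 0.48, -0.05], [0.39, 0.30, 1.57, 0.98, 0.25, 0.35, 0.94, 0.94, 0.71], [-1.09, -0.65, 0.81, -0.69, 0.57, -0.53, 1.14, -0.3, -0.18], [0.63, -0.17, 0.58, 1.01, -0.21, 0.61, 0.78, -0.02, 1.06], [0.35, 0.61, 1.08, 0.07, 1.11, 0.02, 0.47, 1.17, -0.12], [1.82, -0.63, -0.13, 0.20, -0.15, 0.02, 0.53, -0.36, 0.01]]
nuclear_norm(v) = 14.20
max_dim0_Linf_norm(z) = 0.09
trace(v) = 2.01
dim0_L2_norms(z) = [0.14, 0.1, 0.06, 0.11, 0.07, 0.09, 0.08, 0.11, 0.1]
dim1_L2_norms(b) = [0.18, 0.1, 0.31, 0.18, 0.25, 0.28, 0.14, 0.29, 0.11]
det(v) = 0.00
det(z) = 0.00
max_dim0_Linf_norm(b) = 0.18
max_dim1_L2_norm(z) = 0.13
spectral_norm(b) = 0.46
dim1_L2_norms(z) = [0.07, 0.11, 0.05, 0.08, 0.1, 0.09, 0.13, 0.13, 0.08]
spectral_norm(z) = 0.17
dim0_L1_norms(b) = [0.91, 0.6, 0.38, 0.65, 0.19, 0.35, 0.4, 0.61, 0.55]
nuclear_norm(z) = 0.70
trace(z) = 0.04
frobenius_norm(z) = 0.30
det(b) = -0.00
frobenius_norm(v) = 6.39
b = v @ z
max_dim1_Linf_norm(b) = 0.18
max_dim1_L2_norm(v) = 2.72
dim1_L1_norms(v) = [6.24, 3.51, 6.32, 3.7, 6.43, 5.96, 5.07, 5.0, 3.85]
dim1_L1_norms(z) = [0.16, 0.29, 0.13, 0.19, 0.22, 0.25, 0.3, 0.33, 0.21]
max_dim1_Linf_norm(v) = 1.83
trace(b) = -0.06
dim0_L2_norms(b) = [0.34, 0.22, 0.16, 0.26, 0.08, 0.15, 0.14, 0.26, 0.23]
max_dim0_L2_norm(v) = 2.96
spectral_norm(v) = 4.09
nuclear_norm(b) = 1.28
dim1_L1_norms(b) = [0.45, 0.24, 0.81, 0.48, 0.62, 0.68, 0.33, 0.73, 0.3]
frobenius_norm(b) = 0.65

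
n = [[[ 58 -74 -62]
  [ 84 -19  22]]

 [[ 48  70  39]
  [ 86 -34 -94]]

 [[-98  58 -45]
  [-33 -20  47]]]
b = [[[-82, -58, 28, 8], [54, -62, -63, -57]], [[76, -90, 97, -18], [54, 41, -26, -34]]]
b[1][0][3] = -18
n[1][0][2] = 39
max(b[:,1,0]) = 54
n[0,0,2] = -62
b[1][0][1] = -90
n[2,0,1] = 58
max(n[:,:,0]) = 86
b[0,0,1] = -58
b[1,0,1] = -90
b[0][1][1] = -62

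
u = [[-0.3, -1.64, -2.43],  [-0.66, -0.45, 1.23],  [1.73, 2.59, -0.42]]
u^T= [[-0.3, -0.66, 1.73], [-1.64, -0.45, 2.59], [-2.43, 1.23, -0.42]]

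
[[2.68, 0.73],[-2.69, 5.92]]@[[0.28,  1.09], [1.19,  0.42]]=[[1.62, 3.23], [6.29, -0.45]]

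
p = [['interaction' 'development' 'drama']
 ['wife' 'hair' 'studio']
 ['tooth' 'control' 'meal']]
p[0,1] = 'development'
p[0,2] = 'drama'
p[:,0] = ['interaction', 'wife', 'tooth']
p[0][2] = 'drama'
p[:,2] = ['drama', 'studio', 'meal']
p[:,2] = ['drama', 'studio', 'meal']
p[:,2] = ['drama', 'studio', 'meal']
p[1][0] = 'wife'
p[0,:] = ['interaction', 'development', 'drama']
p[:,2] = ['drama', 'studio', 'meal']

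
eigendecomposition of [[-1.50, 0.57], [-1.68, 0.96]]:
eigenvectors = [[-0.76,-0.28], [-0.65,-0.96]]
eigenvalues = [-1.02, 0.48]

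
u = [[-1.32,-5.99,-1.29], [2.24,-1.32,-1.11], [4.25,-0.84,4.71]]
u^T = [[-1.32, 2.24, 4.25], [-5.99, -1.32, -0.84], [-1.29, -1.11, 4.71]]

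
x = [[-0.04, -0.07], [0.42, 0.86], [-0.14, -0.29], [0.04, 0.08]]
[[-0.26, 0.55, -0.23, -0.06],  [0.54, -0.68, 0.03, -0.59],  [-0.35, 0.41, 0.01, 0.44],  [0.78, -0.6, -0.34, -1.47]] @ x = [[0.27, 0.55], [-0.34, -0.68], [0.20, 0.41], [-0.29, -0.59]]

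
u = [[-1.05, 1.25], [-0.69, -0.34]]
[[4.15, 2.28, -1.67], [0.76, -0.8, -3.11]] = u@[[-1.94, 0.19, 3.65], [1.69, 1.98, 1.73]]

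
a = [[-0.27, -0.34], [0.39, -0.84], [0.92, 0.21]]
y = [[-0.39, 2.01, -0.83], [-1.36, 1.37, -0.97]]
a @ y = [[0.57, -1.01, 0.55], [0.99, -0.37, 0.49], [-0.64, 2.14, -0.97]]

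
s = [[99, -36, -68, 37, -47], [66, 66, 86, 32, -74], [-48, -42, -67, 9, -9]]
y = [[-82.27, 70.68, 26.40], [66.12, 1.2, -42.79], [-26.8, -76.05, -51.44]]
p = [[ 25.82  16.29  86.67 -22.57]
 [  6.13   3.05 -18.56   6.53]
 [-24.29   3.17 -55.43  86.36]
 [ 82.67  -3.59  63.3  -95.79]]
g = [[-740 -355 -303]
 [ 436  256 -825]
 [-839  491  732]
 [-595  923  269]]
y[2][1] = -76.05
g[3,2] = 269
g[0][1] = -355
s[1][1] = 66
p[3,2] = 63.3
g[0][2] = -303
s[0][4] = -47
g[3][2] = 269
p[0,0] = 25.82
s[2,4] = -9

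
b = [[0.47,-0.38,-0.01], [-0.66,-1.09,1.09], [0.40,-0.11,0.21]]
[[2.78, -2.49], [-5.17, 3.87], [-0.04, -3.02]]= b @ [[2.56, -6.81], [-3.97, -1.8], [-7.16, -2.37]]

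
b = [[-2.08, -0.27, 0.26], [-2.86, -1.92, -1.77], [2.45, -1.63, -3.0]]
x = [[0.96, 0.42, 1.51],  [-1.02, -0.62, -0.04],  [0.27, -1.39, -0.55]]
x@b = [[0.50, -3.53, -5.02], [3.8, 1.53, 0.95], [2.07, 3.49, 4.18]]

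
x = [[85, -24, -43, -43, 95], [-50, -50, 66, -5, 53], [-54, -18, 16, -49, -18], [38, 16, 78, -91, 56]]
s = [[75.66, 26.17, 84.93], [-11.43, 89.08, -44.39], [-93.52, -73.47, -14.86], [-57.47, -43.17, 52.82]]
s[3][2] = 52.82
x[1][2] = 66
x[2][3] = -49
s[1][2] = -44.39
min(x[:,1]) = -50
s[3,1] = -43.17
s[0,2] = 84.93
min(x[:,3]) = -91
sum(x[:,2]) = 117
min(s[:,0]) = -93.52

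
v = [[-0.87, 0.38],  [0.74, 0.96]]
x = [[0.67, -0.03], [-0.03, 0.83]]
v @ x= [[-0.59,0.34], [0.47,0.77]]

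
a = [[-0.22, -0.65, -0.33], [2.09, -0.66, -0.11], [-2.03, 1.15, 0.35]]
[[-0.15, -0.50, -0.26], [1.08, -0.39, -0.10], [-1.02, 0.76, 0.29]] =a@ [[0.53, 0.04, 0.02], [0.04, 0.69, 0.13], [0.02, 0.13, 0.53]]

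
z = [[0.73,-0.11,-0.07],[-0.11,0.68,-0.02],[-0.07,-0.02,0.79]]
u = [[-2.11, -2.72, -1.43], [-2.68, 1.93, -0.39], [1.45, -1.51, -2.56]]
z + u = [[-1.38,-2.83,-1.5],[-2.79,2.61,-0.41],[1.38,-1.53,-1.77]]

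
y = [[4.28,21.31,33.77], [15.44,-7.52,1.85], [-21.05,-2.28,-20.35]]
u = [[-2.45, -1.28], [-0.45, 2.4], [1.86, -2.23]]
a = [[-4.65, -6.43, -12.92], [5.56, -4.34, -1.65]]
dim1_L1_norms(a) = [24.0, 11.55]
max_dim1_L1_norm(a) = 24.0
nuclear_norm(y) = 71.26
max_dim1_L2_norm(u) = 2.9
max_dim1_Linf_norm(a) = 12.92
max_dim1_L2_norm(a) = 15.16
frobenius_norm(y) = 52.67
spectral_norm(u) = 3.68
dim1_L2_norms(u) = [2.76, 2.44, 2.9]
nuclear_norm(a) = 22.29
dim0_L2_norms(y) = [26.45, 22.71, 39.47]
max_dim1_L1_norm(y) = 59.36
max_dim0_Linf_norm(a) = 12.92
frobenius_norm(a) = 16.80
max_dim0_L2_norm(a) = 13.02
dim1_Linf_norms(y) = [33.77, 15.44, 21.05]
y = u @ a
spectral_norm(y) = 46.47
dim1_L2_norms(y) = [40.16, 17.27, 29.37]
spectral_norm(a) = 15.26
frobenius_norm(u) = 4.69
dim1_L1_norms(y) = [59.36, 24.81, 43.68]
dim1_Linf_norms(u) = [2.45, 2.4, 2.23]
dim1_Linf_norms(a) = [12.92, 5.56]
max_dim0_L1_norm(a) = 14.57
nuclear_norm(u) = 6.60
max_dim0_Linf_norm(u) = 2.45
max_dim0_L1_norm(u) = 5.91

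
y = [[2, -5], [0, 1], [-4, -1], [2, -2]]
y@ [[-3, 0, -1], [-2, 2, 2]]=[[4, -10, -12], [-2, 2, 2], [14, -2, 2], [-2, -4, -6]]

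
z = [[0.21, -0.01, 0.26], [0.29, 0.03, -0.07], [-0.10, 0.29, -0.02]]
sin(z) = [[0.21, -0.01, 0.26], [0.29, 0.03, -0.07], [-0.10, 0.29, -0.02]]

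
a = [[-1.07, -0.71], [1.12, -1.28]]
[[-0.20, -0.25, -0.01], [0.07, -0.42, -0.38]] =a@[[0.14, 0.01, -0.12], [0.07, 0.34, 0.19]]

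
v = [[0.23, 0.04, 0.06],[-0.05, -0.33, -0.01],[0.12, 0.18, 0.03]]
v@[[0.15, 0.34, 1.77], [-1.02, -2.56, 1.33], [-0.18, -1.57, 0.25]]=[[-0.02, -0.12, 0.48], [0.33, 0.84, -0.53], [-0.17, -0.47, 0.46]]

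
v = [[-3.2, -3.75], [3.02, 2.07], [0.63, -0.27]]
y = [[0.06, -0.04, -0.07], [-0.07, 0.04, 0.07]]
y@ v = [[-0.36, -0.29], [0.39, 0.33]]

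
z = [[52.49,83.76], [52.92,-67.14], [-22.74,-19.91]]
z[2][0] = -22.74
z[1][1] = -67.14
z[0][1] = 83.76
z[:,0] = [52.49, 52.92, -22.74]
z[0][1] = 83.76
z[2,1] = -19.91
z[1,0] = 52.92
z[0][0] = 52.49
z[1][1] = -67.14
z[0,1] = 83.76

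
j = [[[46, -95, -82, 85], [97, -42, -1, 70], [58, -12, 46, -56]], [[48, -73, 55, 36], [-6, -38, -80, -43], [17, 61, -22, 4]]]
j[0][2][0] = 58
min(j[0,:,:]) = -95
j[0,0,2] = -82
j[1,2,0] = 17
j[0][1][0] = 97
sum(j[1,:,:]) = -41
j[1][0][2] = 55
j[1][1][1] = -38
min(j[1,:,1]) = -73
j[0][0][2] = -82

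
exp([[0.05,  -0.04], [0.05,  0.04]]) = [[1.05,-0.04], [0.05,1.04]]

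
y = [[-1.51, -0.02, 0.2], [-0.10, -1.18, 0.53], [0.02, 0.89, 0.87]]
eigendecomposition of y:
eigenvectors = [[-0.86,-0.47,0.07], [-0.48,0.82,0.22], [0.18,-0.33,0.97]]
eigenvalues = [-1.56, -1.33, 1.08]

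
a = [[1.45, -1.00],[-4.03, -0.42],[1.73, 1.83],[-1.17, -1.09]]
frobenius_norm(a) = 5.33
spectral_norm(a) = 4.89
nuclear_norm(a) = 7.01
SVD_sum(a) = [[1.12, 0.29], [-3.88, -1.00], [2.06, 0.53], [-1.36, -0.35]] + [[0.33, -1.29],[-0.15, 0.58],[-0.33, 1.3],[0.19, -0.74]]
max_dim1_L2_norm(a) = 4.05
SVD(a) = [[-0.24, -0.63], [0.82, 0.28], [-0.44, 0.63], [0.29, -0.36]] @ diag([4.889862842100886, 2.1231677713833768]) @ [[-0.97,-0.25],  [-0.25,0.97]]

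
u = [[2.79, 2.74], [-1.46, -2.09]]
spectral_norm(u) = 4.65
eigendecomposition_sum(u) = [[2.4, 1.71], [-0.91, -0.65]] + [[0.39, 1.03],[-0.55, -1.44]]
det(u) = -1.83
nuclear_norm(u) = 5.05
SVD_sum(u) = [[2.63, 2.88], [-1.7, -1.87]] + [[0.16, -0.14], [0.24, -0.22]]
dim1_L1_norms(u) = [5.53, 3.55]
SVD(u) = [[-0.84, 0.54],[0.54, 0.84]] @ diag([4.651505289672787, 0.3935715184640326]) @ [[-0.67,-0.74],[0.74,-0.67]]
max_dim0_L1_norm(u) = 4.83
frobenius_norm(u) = 4.67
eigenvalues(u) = [1.75, -1.05]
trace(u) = 0.70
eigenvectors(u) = [[0.93, -0.58],[-0.36, 0.81]]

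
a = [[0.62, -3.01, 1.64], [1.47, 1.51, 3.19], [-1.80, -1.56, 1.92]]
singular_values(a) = [4.31, 3.7, 1.97]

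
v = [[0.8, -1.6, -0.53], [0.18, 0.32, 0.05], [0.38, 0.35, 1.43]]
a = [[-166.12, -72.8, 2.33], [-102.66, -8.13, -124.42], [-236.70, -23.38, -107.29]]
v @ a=[[156.81,-32.84,257.8], [-74.59,-16.87,-44.76], [-437.54,-63.94,-196.09]]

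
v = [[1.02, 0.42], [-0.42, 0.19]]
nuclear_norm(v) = 1.47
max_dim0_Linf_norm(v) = 1.02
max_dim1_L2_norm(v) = 1.1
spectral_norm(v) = 1.15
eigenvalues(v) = [(0.6+0.06j), (0.6-0.06j)]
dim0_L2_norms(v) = [1.1, 0.46]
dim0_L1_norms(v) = [1.44, 0.61]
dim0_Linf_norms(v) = [1.02, 0.42]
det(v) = 0.37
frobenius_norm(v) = 1.20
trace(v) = 1.21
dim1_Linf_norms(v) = [1.02, 0.42]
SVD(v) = [[-0.95, 0.30], [0.30, 0.95]] @ diag([1.1514950780555155, 0.3214950780555156]) @ [[-0.95, -0.30], [-0.30, 0.95]]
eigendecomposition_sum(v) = [[0.51-1.91j, (0.21-1.97j)], [-0.21+1.97j, (0.09+1.98j)]] + [[(0.51+1.91j),  (0.21+1.97j)], [(-0.21-1.97j),  (0.1-1.98j)]]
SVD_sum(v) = [[1.05, 0.33], [-0.33, -0.1]] + [[-0.03,0.09], [-0.09,0.29]]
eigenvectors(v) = [[0.71+0.00j, 0.71-0.00j], [-0.70+0.11j, -0.70-0.11j]]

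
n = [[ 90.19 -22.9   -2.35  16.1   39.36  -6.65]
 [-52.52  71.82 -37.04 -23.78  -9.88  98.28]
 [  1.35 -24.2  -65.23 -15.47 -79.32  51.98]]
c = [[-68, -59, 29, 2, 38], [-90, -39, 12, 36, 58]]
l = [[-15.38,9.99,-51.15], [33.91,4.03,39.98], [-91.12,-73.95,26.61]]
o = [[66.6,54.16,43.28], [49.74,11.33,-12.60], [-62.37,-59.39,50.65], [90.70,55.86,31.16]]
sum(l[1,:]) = 77.91999999999999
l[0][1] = 9.99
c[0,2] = 29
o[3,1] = 55.86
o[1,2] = -12.6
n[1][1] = 71.82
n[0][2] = -2.35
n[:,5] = [-6.65, 98.28, 51.98]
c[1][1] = -39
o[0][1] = 54.16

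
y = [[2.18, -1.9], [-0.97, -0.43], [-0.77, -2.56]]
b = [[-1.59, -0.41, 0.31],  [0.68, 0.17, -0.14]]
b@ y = [[-3.31,2.40],[1.43,-1.01]]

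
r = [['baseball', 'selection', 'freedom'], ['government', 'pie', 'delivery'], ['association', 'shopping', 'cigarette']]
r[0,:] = ['baseball', 'selection', 'freedom']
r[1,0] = 'government'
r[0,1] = 'selection'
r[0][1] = 'selection'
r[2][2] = 'cigarette'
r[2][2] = 'cigarette'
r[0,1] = 'selection'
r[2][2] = 'cigarette'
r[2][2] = 'cigarette'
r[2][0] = 'association'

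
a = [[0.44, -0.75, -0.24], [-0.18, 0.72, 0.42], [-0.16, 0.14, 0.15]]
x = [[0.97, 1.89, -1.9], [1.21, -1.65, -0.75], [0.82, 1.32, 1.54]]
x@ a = [[0.39, 0.37, 0.28],[0.95, -2.20, -1.10],[-0.12, 0.55, 0.59]]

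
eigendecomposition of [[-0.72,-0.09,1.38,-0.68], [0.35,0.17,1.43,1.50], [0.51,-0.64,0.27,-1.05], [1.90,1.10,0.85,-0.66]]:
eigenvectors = [[0.02-0.35j, (0.02+0.35j), (-0.16-0.25j), (-0.16+0.25j)], [-0.61+0.00j, (-0.61-0j), (0.71+0j), 0.71-0.00j], [(0.18-0.47j), 0.18+0.47j, -0.10+0.14j, -0.10-0.14j], [-0.48-0.16j, (-0.48+0.16j), -0.61+0.13j, -0.61-0.13j]]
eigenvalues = [(0.92+1.69j), (0.92-1.69j), (-1.39+0.43j), (-1.39-0.43j)]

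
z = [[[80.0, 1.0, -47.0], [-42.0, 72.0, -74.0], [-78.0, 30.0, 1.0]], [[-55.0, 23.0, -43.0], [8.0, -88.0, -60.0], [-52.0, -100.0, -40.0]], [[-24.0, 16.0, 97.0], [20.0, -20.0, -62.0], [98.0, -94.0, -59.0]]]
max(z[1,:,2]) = -40.0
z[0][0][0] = 80.0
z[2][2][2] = -59.0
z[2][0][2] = 97.0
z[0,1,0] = -42.0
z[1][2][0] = -52.0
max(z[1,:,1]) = 23.0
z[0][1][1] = 72.0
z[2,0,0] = -24.0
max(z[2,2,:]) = 98.0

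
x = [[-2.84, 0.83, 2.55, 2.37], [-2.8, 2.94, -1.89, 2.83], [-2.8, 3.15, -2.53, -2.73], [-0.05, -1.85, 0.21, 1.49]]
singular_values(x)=[6.88, 5.49, 2.69, 1.26]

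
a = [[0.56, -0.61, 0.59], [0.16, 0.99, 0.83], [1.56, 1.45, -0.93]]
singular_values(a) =[2.38, 1.23, 0.97]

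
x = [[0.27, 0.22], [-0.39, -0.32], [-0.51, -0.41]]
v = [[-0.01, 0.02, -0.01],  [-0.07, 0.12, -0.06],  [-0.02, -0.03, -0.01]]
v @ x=[[-0.01,-0.00], [-0.04,-0.03], [0.01,0.01]]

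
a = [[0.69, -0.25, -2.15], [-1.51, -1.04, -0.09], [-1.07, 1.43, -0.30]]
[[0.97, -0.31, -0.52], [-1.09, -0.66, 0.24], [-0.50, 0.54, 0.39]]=a @ [[0.67, 0.1, -0.25], [0.1, 0.48, 0.12], [-0.25, 0.12, 0.15]]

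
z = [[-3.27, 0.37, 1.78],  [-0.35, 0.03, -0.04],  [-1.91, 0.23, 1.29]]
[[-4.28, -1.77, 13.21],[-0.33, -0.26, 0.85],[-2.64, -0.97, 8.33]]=z @ [[1.05, 0.60, -2.67],[0.55, -1.08, 0.42],[-0.59, 0.33, 2.43]]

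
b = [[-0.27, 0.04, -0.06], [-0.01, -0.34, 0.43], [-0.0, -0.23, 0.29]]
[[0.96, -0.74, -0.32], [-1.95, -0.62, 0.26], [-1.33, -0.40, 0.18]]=b@[[-2.61, 3.08, 1.14], [2.07, -1.18, -3.65], [-2.95, -2.31, -2.26]]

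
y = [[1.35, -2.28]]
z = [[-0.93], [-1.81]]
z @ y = [[-1.26, 2.12],[-2.44, 4.13]]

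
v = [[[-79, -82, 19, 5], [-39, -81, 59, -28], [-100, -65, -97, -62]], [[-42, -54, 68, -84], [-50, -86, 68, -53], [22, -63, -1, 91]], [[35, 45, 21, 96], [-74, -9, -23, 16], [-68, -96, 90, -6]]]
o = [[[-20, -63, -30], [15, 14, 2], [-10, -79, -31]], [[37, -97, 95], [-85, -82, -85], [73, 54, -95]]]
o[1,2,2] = -95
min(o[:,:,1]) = -97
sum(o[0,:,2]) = -59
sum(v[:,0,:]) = -52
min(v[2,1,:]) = -74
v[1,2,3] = 91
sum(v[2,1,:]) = -90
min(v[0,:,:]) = -100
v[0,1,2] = 59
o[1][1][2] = -85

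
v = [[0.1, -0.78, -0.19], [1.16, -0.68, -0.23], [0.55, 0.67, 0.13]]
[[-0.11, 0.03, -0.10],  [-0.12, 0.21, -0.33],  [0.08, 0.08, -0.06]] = v@ [[-0.02, 0.17, -0.22], [0.15, -0.03, 0.07], [-0.04, 0.03, 0.13]]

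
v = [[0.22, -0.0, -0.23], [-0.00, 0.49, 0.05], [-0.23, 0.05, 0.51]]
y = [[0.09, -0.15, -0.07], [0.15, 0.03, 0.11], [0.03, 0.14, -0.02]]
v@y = [[0.01, -0.07, -0.01], [0.08, 0.02, 0.05], [0.00, 0.11, 0.01]]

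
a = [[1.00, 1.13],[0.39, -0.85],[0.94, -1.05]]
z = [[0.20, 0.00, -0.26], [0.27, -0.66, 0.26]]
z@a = [[-0.04, 0.50], [0.26, 0.59]]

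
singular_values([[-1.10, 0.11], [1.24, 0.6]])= [1.7, 0.47]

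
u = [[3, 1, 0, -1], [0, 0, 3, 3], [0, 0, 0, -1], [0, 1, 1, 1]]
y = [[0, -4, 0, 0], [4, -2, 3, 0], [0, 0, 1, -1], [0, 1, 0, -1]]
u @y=[[4, -15, 3, 1], [0, 3, 3, -6], [0, -1, 0, 1], [4, -1, 4, -2]]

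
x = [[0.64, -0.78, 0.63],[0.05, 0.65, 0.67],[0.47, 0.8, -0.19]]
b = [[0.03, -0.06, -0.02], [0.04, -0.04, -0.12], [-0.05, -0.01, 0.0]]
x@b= [[-0.04, -0.01, 0.08],  [-0.01, -0.04, -0.08],  [0.06, -0.06, -0.11]]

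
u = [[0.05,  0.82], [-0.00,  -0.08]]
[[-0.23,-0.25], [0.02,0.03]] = u @ [[-0.27, 0.38], [-0.27, -0.33]]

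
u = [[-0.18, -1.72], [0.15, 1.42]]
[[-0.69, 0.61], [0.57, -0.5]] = u@[[-0.37, 0.33], [0.44, -0.39]]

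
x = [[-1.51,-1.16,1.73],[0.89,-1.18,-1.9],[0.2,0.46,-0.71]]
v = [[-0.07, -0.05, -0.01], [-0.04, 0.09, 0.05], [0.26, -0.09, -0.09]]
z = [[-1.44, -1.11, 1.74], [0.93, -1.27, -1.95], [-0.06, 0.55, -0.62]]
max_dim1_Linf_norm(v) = 0.26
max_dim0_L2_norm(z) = 2.69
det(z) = -2.69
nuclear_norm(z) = 5.41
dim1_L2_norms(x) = [2.57, 2.41, 0.87]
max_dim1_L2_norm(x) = 2.57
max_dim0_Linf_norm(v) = 0.26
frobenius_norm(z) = 3.65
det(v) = -0.00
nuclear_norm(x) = 5.23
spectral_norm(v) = 0.30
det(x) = -1.76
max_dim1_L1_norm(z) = 4.29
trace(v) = -0.07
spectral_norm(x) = 3.17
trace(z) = -3.33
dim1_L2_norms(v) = [0.09, 0.11, 0.29]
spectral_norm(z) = 3.14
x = v + z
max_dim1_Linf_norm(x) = 1.9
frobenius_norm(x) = 3.63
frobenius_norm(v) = 0.32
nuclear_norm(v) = 0.41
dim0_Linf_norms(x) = [1.51, 1.18, 1.9]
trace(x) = -3.40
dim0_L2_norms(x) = [1.76, 1.72, 2.67]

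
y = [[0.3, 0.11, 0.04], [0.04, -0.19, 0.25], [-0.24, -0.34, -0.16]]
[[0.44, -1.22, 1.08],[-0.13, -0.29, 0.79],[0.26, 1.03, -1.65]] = y @ [[2.27, -4.02, 2.63], [-1.44, 0.04, 1.27], [-1.96, -0.5, 3.69]]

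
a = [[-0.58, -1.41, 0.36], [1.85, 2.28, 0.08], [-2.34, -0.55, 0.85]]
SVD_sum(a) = [[-1.05,  -0.9,  0.20], [2.14,  1.83,  -0.41], [-1.68,  -1.44,  0.32]] + [[0.32, -0.42, -0.22],  [-0.38, 0.50, 0.26],  [-0.68, 0.90, 0.47]] + [[0.15, -0.09, 0.38], [0.09, -0.05, 0.23], [0.02, -0.01, 0.05]]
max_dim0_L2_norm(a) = 3.04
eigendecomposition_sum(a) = [[-0.16+0.98j, (-0.41+0.49j), 0.30+0.00j], [0.67-0.56j, 0.56-0.10j, -0.20-0.17j], [-1.45+0.32j, (-0.91-0.3j), 0.16+0.42j]] + [[-0.16-0.98j, (-0.41-0.49j), (0.3-0j)], [(0.67+0.56j), 0.56+0.10j, -0.20+0.17j], [(-1.45-0.32j), -0.91+0.30j, (0.16-0.42j)]] + [[(-0.26-0j), (-0.59-0j), -0.24-0.00j], [(0.52+0j), 1.17+0.00j, (0.48+0j)], [0.56+0.00j, (1.27+0j), (0.52+0j)]]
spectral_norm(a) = 3.88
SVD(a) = [[-0.36, 0.38, -0.85], [0.73, -0.45, -0.51], [-0.58, -0.81, -0.12]] @ diag([3.878956192665526, 1.5147409788296415, 0.49118084494001235]) @ [[0.75, 0.64, -0.14], [0.56, -0.74, -0.39], [-0.36, 0.21, -0.91]]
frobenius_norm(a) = 4.19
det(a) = 2.89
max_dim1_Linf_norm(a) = 2.34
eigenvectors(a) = [[(-0.18+0.46j), (-0.18-0.46j), (-0.32+0j)],[0.39-0.21j, 0.39+0.21j, 0.64+0.00j],[(-0.75+0j), (-0.75-0j), 0.70+0.00j]]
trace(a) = 2.55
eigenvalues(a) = [(0.56+1.31j), (0.56-1.31j), (1.43+0j)]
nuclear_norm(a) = 5.88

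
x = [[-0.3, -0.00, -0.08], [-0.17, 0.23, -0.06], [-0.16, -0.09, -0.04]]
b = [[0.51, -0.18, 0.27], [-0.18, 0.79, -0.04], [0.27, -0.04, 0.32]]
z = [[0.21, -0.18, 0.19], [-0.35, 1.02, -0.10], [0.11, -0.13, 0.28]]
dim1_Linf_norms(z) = [0.21, 1.02, 0.28]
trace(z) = 1.51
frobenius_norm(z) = 1.18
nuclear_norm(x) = 0.64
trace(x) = -0.11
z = x + b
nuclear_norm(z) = 1.54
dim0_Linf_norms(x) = [0.3, 0.23, 0.08]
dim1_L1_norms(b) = [0.96, 1.01, 0.63]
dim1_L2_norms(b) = [0.6, 0.81, 0.42]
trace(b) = 1.62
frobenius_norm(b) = 1.10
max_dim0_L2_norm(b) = 0.81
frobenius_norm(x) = 0.47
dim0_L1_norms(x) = [0.63, 0.32, 0.18]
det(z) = 0.03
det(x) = 0.00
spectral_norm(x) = 0.40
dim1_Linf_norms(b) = [0.51, 0.79, 0.32]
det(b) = 0.06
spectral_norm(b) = 0.93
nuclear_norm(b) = 1.62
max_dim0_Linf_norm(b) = 0.79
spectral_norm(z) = 1.13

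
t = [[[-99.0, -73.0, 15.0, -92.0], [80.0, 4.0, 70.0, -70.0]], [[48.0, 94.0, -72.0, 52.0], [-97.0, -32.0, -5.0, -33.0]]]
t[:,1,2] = [70.0, -5.0]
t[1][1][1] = -32.0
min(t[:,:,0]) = -99.0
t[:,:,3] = [[-92.0, -70.0], [52.0, -33.0]]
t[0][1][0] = 80.0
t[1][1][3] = -33.0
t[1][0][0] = 48.0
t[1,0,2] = -72.0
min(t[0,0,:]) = -99.0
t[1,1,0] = -97.0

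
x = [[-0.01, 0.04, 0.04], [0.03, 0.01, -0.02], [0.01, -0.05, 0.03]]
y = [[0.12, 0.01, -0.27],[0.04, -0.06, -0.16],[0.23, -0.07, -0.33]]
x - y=[[-0.13, 0.03, 0.31], [-0.01, 0.07, 0.14], [-0.22, 0.02, 0.36]]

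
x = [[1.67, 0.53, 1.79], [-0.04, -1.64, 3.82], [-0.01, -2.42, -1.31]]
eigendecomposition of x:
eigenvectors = [[(-1+0j), (0.09-0.25j), (0.09+0.25j)], [(0.01+0j), (0.75+0j), 0.75-0.00j], [-0.00+0.00j, 0.03+0.60j, 0.03-0.60j]]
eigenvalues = [(1.67+0j), (-1.48+3.04j), (-1.48-3.04j)]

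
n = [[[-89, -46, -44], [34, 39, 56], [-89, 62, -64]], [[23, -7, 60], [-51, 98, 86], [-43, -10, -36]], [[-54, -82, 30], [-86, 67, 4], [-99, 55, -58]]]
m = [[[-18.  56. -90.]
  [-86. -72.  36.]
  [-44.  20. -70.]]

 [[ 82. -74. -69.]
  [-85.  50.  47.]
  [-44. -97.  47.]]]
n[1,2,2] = -36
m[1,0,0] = 82.0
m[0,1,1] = -72.0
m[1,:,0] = [82.0, -85.0, -44.0]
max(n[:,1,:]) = 98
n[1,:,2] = [60, 86, -36]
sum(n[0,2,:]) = -91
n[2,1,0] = -86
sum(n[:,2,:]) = -282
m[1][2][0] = -44.0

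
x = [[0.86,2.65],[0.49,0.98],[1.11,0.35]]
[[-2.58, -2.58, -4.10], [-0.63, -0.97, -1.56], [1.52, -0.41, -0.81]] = x@[[1.87,-0.07,-0.27],[-1.58,-0.95,-1.46]]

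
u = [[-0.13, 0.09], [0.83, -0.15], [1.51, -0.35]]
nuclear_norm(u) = 1.84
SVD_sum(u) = [[-0.14,0.03], [0.82,-0.18], [1.51,-0.34]] + [[0.01, 0.06], [0.01, 0.03], [-0.00, -0.01]]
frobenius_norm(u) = 1.77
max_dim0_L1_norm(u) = 2.47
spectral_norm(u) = 1.77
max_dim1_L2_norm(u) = 1.55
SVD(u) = [[-0.08, -0.85], [0.48, -0.49], [0.88, 0.19]] @ diag([1.77034273143673, 0.06990431495364777]) @ [[0.98, -0.22], [-0.22, -0.98]]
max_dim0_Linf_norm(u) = 1.51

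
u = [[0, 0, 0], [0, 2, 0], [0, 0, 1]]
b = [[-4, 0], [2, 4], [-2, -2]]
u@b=[[0, 0], [4, 8], [-2, -2]]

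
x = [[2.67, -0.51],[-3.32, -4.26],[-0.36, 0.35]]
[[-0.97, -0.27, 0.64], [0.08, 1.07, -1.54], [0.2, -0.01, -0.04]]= x@[[-0.32, -0.13, 0.27], [0.23, -0.15, 0.15]]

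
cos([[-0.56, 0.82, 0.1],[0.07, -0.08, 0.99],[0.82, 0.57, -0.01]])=[[0.75,0.23,-0.34], [-0.35,0.69,0.06], [0.21,-0.27,0.68]]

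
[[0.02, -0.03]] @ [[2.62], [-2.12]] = [[0.12]]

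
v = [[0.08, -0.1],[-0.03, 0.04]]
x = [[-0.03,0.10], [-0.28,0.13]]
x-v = [[-0.11, 0.2], [-0.25, 0.09]]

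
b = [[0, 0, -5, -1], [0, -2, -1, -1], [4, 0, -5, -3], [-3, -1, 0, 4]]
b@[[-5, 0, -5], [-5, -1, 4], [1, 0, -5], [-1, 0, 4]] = [[-4, 0, 21], [10, 2, -7], [-22, 0, -7], [16, 1, 27]]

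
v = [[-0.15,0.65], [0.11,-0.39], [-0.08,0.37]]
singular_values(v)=[0.87, 0.02]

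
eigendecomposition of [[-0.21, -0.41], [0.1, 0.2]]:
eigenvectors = [[-0.92,0.87], [0.39,-0.5]]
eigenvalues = [-0.04, 0.03]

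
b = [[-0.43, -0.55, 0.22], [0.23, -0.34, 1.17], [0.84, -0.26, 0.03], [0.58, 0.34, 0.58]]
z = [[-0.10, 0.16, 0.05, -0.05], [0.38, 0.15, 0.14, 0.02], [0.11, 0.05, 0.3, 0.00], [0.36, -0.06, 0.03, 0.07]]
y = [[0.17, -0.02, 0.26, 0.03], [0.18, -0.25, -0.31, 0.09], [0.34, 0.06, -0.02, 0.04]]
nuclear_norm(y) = 1.05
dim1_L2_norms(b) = [0.73, 1.24, 0.88, 0.89]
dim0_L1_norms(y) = [0.69, 0.33, 0.59, 0.16]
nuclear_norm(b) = 3.15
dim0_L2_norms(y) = [0.42, 0.26, 0.41, 0.1]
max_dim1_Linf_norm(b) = 1.17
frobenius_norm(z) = 0.69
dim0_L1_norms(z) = [0.95, 0.42, 0.52, 0.14]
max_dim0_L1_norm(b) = 2.08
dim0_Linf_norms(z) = [0.38, 0.16, 0.3, 0.07]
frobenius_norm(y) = 0.65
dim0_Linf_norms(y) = [0.34, 0.25, 0.31, 0.09]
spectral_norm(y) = 0.48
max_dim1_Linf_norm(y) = 0.34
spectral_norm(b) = 1.46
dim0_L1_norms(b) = [2.08, 1.49, 2.0]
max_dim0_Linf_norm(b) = 1.17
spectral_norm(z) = 0.59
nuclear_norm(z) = 1.08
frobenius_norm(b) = 1.91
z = b @ y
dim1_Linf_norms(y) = [0.26, 0.31, 0.34]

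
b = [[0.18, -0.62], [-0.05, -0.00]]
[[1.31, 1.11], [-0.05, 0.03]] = b@[[1.06, -0.57], [-1.81, -1.95]]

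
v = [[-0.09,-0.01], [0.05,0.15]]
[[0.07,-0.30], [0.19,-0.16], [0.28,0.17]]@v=[[-0.02,-0.05], [-0.03,-0.03], [-0.02,0.02]]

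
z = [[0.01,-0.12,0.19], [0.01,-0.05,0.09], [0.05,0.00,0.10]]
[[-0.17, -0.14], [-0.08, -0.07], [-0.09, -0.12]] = z @ [[-0.9,0.70], [0.68,-1.25], [-0.43,-1.55]]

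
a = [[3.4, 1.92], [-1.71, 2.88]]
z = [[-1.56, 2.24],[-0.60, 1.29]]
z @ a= [[-9.13, 3.46], [-4.25, 2.56]]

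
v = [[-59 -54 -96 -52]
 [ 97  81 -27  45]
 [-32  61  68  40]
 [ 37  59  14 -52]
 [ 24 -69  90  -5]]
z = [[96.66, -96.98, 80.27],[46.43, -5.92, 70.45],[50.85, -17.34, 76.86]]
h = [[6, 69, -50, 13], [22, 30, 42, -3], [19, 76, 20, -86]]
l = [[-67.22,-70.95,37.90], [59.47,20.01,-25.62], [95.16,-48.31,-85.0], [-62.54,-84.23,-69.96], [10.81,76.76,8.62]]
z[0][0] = 96.66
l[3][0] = -62.54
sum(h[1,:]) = 91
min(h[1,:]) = -3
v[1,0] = 97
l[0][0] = -67.22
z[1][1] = -5.92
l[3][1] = -84.23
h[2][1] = 76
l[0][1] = -70.95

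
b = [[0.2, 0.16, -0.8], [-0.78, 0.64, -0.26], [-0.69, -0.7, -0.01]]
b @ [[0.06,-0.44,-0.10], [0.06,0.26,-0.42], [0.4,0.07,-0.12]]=[[-0.3, -0.10, 0.01],[-0.11, 0.49, -0.16],[-0.09, 0.12, 0.36]]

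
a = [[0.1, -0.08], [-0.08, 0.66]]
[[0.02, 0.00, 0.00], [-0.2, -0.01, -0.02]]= a @[[-0.06,-0.00,-0.01], [-0.31,-0.01,-0.03]]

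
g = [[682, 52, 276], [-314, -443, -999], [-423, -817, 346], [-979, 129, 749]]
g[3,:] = [-979, 129, 749]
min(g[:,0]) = -979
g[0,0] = 682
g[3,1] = 129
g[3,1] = 129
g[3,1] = 129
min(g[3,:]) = -979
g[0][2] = 276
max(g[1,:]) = -314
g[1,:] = [-314, -443, -999]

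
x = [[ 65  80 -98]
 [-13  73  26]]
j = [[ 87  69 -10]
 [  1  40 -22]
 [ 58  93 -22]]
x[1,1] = 73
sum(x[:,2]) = -72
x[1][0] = -13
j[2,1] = 93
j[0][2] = -10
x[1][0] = -13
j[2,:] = [58, 93, -22]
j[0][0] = 87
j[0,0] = 87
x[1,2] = 26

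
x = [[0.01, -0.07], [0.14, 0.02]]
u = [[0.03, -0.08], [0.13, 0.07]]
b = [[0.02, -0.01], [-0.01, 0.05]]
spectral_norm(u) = 0.15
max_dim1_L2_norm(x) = 0.14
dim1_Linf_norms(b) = [0.02, 0.05]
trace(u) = 0.10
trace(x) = 0.03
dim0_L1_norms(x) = [0.15, 0.09]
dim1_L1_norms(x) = [0.08, 0.16]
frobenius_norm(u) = 0.17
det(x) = 0.01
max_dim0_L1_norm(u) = 0.16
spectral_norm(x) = 0.14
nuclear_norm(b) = 0.07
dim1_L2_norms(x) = [0.07, 0.14]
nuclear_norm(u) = 0.23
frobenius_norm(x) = 0.16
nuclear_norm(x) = 0.21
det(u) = 0.01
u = x + b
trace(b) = 0.07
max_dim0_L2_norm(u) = 0.13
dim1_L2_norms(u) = [0.09, 0.15]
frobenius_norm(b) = 0.06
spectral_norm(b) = 0.05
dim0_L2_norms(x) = [0.14, 0.07]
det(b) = 0.00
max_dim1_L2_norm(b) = 0.05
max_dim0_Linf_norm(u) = 0.13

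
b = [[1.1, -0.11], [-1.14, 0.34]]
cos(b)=[[0.41,  0.07], [0.72,  0.89]]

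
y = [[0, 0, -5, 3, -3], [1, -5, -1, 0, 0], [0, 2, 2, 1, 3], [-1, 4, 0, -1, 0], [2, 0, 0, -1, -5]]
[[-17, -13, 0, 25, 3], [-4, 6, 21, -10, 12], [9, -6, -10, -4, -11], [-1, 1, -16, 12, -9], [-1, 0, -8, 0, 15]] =y@ [[0, 0, -4, 0, 2], [0, -1, -5, 3, -2], [4, -1, 0, -5, 0], [1, -5, 0, 0, -1], [0, 1, 0, 0, -2]]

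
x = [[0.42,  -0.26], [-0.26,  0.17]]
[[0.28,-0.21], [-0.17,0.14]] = x @ [[0.64, -0.04], [-0.04, 0.74]]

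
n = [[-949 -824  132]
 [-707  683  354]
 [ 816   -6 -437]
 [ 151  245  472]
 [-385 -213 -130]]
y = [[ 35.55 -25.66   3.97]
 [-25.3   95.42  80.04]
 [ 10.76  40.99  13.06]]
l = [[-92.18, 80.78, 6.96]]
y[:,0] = [35.55, -25.3, 10.76]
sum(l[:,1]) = 80.78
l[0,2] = 6.96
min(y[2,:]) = 10.76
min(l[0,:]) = -92.18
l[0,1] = 80.78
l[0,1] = 80.78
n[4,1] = -213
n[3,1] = 245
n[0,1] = -824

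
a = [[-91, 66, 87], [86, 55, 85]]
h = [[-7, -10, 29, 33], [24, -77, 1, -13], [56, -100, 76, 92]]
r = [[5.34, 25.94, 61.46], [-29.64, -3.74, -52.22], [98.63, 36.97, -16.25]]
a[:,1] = [66, 55]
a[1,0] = 86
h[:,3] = [33, -13, 92]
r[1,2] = -52.22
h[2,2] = 76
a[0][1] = 66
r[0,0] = 5.34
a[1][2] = 85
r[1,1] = -3.74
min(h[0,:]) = -10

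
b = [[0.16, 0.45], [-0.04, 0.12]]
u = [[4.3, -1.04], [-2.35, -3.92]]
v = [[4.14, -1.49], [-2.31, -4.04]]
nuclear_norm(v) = 9.02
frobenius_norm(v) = 6.40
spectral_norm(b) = 0.49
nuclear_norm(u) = 8.89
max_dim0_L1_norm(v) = 6.45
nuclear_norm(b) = 0.56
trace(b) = 0.28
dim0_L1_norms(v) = [6.45, 5.53]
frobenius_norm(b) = 0.49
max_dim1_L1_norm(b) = 0.61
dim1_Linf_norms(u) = [4.3, 3.92]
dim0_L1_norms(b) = [0.2, 0.57]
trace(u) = 0.38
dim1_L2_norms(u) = [4.42, 4.57]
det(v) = -20.17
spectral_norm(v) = 4.92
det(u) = -19.30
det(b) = 0.04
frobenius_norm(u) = 6.36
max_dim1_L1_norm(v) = 6.35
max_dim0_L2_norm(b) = 0.47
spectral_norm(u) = 5.13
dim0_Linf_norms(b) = [0.16, 0.45]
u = b + v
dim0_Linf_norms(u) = [4.3, 3.92]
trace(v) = 0.10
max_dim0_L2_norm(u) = 4.9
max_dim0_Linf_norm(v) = 4.14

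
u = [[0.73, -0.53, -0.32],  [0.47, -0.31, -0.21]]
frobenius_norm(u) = 1.13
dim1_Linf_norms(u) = [0.73, 0.47]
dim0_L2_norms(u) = [0.87, 0.61, 0.38]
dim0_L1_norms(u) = [1.2, 0.84, 0.53]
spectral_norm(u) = 1.13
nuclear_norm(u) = 1.15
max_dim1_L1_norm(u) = 1.58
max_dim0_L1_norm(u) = 1.2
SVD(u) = [[-0.85, -0.53], [-0.53, 0.85]] @ diag([1.1299431795976245, 0.02298718949350426]) @ [[-0.77,0.54,0.34], [0.44,0.83,-0.34]]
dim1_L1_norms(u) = [1.58, 0.99]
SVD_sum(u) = [[0.74, -0.52, -0.32], [0.46, -0.33, -0.20]] + [[-0.01, -0.01, 0.00], [0.01, 0.02, -0.01]]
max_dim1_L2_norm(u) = 0.96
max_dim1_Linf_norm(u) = 0.73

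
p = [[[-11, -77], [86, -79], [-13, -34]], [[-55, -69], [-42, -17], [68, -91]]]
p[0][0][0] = -11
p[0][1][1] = -79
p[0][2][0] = -13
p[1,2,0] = 68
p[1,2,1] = -91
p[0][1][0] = 86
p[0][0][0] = -11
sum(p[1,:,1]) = -177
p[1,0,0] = -55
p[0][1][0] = 86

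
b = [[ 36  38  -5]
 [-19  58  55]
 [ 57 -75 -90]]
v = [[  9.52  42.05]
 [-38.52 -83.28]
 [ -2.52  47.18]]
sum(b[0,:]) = 69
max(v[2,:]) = 47.18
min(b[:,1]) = -75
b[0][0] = 36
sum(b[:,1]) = 21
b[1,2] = 55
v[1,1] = -83.28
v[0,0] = 9.52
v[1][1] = -83.28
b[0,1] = 38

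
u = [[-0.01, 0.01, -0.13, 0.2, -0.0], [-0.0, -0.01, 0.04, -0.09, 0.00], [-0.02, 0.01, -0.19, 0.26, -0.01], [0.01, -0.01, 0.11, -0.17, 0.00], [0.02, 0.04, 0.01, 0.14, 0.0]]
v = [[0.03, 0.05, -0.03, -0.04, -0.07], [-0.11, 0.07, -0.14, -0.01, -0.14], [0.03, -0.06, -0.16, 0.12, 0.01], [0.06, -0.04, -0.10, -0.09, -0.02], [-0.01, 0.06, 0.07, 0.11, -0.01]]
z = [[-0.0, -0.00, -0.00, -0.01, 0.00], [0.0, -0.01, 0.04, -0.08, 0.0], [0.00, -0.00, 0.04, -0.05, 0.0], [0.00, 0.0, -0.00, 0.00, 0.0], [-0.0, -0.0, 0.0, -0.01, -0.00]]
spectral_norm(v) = 0.27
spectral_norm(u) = 0.47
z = v @ u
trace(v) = -0.16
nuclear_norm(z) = 0.13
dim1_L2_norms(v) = [0.1, 0.24, 0.21, 0.15, 0.14]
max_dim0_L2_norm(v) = 0.25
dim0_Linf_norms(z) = [0.0, 0.01, 0.04, 0.08, 0.0]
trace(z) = 0.03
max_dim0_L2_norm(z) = 0.1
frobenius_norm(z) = 0.11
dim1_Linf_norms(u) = [0.2, 0.09, 0.26, 0.17, 0.14]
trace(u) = -0.38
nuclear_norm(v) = 0.74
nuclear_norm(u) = 0.58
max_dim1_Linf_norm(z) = 0.08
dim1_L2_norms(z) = [0.01, 0.09, 0.06, 0.0, 0.01]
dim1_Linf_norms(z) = [0.01, 0.08, 0.05, 0.0, 0.01]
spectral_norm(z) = 0.11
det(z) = 0.00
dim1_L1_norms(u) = [0.35, 0.14, 0.49, 0.3, 0.21]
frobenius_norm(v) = 0.40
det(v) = -0.00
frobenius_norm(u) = 0.48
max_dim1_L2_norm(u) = 0.32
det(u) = -0.00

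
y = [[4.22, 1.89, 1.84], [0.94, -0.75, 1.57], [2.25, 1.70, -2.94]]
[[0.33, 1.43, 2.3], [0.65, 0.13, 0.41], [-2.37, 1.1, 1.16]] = y @ [[-0.3, 0.33, 0.47], [0.18, 0.09, 0.13], [0.68, -0.07, 0.04]]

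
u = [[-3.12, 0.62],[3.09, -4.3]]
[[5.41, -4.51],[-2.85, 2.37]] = u@ [[-1.87, 1.56], [-0.68, 0.57]]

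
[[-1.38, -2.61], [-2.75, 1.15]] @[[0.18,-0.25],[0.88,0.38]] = [[-2.55, -0.65], [0.52, 1.12]]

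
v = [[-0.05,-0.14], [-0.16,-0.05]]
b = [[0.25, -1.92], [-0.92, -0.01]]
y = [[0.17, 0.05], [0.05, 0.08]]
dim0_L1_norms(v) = [0.21, 0.19]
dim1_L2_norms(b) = [1.94, 0.92]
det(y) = 0.01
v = b @ y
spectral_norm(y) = 0.19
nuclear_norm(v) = 0.30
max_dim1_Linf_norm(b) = 1.92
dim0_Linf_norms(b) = [0.92, 1.92]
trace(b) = 0.24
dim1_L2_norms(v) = [0.15, 0.17]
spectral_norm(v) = 0.20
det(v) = -0.02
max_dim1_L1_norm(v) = 0.21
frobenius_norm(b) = 2.14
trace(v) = -0.10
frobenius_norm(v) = 0.22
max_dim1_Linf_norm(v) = 0.16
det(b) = -1.77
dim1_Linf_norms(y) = [0.17, 0.08]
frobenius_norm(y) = 0.20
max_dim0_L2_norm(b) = 1.92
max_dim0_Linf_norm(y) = 0.17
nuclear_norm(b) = 2.85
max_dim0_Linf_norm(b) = 1.92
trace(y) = 0.25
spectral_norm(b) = 1.94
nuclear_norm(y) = 0.25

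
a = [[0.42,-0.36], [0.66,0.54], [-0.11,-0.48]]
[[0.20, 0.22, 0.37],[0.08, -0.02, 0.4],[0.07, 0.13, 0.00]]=a@[[0.29, 0.24, 0.74], [-0.21, -0.33, -0.17]]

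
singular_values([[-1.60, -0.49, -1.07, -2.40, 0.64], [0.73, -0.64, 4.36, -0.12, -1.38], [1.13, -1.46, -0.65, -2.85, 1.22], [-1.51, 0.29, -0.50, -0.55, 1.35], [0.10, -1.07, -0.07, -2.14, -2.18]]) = [5.36, 4.55, 2.44, 2.29, 0.0]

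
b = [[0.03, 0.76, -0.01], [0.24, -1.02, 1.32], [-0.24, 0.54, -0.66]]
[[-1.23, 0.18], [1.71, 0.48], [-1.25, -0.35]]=b@[[2.85, 0.99], [-1.74, 0.2], [-0.57, 0.34]]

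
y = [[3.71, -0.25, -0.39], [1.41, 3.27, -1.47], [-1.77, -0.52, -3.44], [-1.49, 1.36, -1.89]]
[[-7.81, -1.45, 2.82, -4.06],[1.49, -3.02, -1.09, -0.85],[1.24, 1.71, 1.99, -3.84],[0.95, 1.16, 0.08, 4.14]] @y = [[-29.96, -9.78, 3.15], [4.47, -10.84, 9.21], [9.21, -0.98, -2.59], [-1.15, 9.14, -10.18]]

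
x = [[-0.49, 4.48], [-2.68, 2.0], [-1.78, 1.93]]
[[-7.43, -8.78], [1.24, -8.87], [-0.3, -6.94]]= x @ [[-1.85,  2.01], [-1.86,  -1.74]]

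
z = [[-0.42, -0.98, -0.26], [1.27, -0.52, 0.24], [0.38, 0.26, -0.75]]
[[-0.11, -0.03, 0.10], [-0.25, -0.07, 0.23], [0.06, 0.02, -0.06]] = z @[[-0.11, -0.03, 0.10], [0.18, 0.05, -0.16], [-0.08, -0.02, 0.07]]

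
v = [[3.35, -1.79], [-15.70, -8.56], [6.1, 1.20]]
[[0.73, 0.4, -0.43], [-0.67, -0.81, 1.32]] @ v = [[-6.46, -5.25], [18.52, 9.72]]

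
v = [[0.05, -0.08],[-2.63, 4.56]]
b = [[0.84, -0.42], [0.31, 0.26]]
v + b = [[0.89,-0.5],  [-2.32,4.82]]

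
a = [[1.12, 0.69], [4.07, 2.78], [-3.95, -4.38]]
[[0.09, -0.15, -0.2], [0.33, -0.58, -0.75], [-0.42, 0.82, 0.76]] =a @ [[0.04, -0.04, -0.17],[0.06, -0.15, -0.02]]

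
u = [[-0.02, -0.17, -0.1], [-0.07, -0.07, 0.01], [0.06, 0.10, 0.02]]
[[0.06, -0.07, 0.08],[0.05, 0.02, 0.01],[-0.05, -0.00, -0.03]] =u @ [[-0.28, -0.4, 0.5], [-0.42, 0.13, -0.61], [0.21, 0.53, 0.12]]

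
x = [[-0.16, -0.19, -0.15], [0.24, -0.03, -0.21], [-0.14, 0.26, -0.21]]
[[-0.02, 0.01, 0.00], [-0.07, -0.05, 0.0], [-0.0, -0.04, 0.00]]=x @ [[-0.11, -0.08, 0.0], [0.07, -0.08, 0.00], [0.18, 0.14, -0.0]]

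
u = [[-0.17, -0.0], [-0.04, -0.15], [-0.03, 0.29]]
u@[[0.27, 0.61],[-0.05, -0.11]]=[[-0.05, -0.1], [-0.00, -0.01], [-0.02, -0.05]]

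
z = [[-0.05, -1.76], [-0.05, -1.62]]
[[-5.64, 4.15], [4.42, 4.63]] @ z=[[0.07, 3.2], [-0.45, -15.28]]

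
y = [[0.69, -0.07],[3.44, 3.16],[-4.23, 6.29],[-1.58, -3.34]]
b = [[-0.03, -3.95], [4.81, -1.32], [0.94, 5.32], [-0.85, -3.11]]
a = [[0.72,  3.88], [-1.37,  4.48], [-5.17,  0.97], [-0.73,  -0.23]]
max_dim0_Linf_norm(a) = 5.17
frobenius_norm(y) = 9.66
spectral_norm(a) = 6.46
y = b + a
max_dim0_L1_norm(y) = 12.86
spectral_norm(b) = 7.44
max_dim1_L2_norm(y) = 7.58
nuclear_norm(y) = 13.42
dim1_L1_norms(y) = [0.76, 6.6, 10.52, 4.92]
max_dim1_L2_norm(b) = 5.4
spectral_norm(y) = 8.01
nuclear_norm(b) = 12.41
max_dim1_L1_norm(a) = 6.14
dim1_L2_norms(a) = [3.95, 4.68, 5.26, 0.77]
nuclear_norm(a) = 11.36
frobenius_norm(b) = 8.95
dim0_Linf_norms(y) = [4.23, 6.29]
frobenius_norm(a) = 8.11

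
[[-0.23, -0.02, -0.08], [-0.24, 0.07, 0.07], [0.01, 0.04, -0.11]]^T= [[-0.23, -0.24, 0.01], [-0.02, 0.07, 0.04], [-0.08, 0.07, -0.11]]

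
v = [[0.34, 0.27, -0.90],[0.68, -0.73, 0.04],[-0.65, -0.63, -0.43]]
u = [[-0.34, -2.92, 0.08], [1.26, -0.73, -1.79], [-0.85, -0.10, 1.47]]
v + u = [[0.0, -2.65, -0.82],[1.94, -1.46, -1.75],[-1.50, -0.73, 1.04]]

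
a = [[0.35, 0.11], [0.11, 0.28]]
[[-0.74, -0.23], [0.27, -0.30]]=a@[[-2.75, -0.37], [2.03, -0.92]]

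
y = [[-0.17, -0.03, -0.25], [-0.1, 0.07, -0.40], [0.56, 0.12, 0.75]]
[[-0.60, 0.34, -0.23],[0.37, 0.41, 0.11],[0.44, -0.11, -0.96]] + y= [[-0.77, 0.31, -0.48],[0.27, 0.48, -0.29],[1.0, 0.01, -0.21]]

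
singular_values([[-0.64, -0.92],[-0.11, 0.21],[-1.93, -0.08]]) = [2.07, 0.86]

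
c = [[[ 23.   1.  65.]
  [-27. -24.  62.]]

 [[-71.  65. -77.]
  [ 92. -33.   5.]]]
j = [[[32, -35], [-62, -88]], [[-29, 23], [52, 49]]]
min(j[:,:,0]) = -62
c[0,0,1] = 1.0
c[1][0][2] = -77.0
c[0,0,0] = 23.0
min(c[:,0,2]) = -77.0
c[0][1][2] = 62.0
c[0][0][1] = 1.0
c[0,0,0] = 23.0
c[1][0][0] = -71.0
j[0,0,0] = 32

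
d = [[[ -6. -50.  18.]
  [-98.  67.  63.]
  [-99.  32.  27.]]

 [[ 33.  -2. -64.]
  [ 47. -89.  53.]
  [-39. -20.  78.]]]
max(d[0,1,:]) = 67.0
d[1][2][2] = 78.0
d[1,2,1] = -20.0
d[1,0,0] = 33.0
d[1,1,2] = 53.0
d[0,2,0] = -99.0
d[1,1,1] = -89.0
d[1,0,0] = 33.0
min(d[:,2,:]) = -99.0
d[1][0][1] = -2.0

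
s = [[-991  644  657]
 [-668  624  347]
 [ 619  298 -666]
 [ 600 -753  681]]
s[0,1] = 644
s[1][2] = 347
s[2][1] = 298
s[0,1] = 644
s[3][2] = 681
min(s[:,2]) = -666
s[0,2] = 657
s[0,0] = -991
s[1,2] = 347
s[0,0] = -991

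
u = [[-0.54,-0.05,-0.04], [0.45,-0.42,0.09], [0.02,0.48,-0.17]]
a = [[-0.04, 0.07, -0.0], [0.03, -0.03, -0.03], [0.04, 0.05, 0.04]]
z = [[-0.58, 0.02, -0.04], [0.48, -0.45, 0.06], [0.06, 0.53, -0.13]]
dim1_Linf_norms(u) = [0.54, 0.45, 0.48]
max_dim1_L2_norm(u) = 0.62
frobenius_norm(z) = 1.04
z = a + u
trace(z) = -1.16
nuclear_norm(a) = 0.19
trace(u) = -1.13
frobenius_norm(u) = 0.97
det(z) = -0.03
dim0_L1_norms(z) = [1.12, 1.0, 0.23]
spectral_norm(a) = 0.10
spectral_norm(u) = 0.80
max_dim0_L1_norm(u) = 1.01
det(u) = -0.03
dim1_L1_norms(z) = [0.64, 0.99, 0.72]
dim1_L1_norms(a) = [0.11, 0.09, 0.13]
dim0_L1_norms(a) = [0.11, 0.15, 0.07]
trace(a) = -0.03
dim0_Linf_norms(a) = [0.04, 0.07, 0.04]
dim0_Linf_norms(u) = [0.54, 0.48, 0.17]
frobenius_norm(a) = 0.12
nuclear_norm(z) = 1.49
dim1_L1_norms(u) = [0.63, 0.96, 0.67]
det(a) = -0.00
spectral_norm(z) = 0.86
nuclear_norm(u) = 1.41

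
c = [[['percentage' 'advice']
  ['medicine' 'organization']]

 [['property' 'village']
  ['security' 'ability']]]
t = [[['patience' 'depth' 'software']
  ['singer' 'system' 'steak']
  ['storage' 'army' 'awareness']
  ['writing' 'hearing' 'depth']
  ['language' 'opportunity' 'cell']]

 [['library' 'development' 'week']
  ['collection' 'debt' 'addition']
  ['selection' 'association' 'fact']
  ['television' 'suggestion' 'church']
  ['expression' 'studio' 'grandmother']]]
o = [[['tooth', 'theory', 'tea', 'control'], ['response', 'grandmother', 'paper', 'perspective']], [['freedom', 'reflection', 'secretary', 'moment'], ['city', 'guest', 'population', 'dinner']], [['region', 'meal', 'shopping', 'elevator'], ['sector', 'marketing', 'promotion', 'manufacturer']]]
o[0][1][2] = 'paper'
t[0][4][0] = 'language'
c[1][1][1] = 'ability'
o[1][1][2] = 'population'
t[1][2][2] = 'fact'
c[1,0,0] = 'property'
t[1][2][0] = 'selection'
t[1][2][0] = 'selection'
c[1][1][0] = 'security'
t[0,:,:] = [['patience', 'depth', 'software'], ['singer', 'system', 'steak'], ['storage', 'army', 'awareness'], ['writing', 'hearing', 'depth'], ['language', 'opportunity', 'cell']]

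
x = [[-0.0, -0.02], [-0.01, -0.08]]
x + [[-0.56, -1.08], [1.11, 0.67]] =[[-0.56, -1.1], [1.10, 0.59]]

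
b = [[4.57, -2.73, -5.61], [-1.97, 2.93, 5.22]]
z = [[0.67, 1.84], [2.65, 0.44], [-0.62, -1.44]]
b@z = [[-0.69, 15.29],[3.21, -9.85]]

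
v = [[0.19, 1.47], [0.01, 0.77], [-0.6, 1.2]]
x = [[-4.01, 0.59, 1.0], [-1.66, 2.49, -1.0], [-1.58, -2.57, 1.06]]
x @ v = [[-1.36, -4.24], [0.31, -1.72], [-0.96, -3.03]]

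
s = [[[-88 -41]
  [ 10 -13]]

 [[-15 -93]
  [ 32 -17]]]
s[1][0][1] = -93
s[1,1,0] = 32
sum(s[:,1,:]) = 12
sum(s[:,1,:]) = 12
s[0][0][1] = -41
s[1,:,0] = [-15, 32]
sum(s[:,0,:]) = -237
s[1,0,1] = -93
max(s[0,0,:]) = -41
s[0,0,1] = -41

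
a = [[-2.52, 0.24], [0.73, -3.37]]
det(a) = 8.32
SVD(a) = [[-0.37,0.93], [0.93,0.37]] @ diag([3.60003775658297, 2.310309102950741]) @ [[0.45, -0.89], [-0.89, -0.45]]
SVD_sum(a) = [[-0.61, 1.20], [1.50, -2.98]] + [[-1.91,  -0.96], [-0.77,  -0.39]]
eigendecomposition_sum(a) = [[-2.01, -0.47], [-1.44, -0.34]] + [[-0.51, 0.71],  [2.17, -3.03]]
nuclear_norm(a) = 5.91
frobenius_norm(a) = 4.28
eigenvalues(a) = [-2.35, -3.54]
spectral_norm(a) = 3.60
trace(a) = -5.89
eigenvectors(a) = [[0.81, -0.23], [0.58, 0.97]]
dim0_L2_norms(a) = [2.62, 3.38]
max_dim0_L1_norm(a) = 3.61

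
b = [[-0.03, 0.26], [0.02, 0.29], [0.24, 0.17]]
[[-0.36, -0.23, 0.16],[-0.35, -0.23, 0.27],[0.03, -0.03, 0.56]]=b@[[1.05, 0.47, 1.76], [-1.28, -0.82, 0.81]]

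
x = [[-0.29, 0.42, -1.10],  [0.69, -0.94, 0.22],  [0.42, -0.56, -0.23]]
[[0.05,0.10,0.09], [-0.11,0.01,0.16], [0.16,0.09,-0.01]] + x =[[-0.24, 0.52, -1.01], [0.58, -0.93, 0.38], [0.58, -0.47, -0.24]]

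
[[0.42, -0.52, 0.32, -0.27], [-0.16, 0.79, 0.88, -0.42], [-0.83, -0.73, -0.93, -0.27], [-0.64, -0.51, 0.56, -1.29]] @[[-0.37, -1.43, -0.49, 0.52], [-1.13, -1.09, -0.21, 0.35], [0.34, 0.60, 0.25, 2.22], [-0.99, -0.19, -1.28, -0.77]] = [[0.81,0.21,0.33,0.95], [-0.12,-0.02,0.67,2.47], [1.08,1.48,0.67,-2.54], [2.28,2.05,2.21,1.73]]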